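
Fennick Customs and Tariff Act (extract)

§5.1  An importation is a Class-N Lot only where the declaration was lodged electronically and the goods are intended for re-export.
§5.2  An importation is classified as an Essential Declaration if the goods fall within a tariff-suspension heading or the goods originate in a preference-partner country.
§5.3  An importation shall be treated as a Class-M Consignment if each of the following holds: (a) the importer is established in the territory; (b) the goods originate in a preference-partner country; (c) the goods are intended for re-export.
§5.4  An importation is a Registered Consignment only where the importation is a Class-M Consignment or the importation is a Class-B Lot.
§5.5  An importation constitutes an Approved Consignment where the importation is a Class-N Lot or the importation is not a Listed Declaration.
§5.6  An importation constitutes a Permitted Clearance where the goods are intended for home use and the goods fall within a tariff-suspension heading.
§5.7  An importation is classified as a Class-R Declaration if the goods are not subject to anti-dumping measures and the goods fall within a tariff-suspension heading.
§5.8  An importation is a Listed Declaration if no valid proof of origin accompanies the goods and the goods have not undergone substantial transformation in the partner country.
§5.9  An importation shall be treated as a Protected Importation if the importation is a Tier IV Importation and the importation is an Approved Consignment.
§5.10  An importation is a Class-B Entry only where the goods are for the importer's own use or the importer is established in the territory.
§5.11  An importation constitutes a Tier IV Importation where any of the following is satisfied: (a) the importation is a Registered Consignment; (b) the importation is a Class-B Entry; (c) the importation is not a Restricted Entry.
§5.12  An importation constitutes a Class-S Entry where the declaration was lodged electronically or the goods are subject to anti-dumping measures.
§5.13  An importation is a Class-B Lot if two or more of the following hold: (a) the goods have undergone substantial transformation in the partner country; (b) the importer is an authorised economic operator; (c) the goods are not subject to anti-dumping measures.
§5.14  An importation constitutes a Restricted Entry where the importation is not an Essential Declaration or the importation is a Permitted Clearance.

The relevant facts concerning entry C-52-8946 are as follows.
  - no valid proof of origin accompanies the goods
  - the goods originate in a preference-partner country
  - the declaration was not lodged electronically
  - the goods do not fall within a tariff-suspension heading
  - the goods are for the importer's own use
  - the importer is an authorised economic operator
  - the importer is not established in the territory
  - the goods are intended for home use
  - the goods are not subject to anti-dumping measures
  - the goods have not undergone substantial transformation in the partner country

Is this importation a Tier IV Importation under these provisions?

Under §5.3: the importer is established in the territory? no; and the goods originate in a preference-partner country? yes; and the goods are intended for re-export? no. So the importation is not a Class-M Consignment.
Under §5.13: the goods have undergone substantial transformation in the partner country? no; the importer is an authorised economic operator? yes; the goods are not subject to anti-dumping measures? yes — 2 of 3 hold (need ≥2) → satisfied.
Under §5.4: Class-M Consignment (§5.3)? no; or Class-B Lot (§5.13)? yes. So the importation is a Registered Consignment.
Under §5.10: the goods are for the importer's own use? yes; or the importer is established in the territory? no. So the importation is a Class-B Entry.
Under §5.2: the goods fall within a tariff-suspension heading? no; or the goods originate in a preference-partner country? yes. So the importation is an Essential Declaration.
Under §5.6: the goods are intended for home use? yes; and the goods fall within a tariff-suspension heading? no. So the importation is not a Permitted Clearance.
Under §5.14: not an Essential Declaration (§5.2)? no; or Permitted Clearance (§5.6)? no. So the importation is not a Restricted Entry.
Under §5.11: Registered Consignment (§5.4)? yes; or Class-B Entry (§5.10)? yes; or not a Restricted Entry (§5.14)? yes. So the importation is a Tier IV Importation.

Yes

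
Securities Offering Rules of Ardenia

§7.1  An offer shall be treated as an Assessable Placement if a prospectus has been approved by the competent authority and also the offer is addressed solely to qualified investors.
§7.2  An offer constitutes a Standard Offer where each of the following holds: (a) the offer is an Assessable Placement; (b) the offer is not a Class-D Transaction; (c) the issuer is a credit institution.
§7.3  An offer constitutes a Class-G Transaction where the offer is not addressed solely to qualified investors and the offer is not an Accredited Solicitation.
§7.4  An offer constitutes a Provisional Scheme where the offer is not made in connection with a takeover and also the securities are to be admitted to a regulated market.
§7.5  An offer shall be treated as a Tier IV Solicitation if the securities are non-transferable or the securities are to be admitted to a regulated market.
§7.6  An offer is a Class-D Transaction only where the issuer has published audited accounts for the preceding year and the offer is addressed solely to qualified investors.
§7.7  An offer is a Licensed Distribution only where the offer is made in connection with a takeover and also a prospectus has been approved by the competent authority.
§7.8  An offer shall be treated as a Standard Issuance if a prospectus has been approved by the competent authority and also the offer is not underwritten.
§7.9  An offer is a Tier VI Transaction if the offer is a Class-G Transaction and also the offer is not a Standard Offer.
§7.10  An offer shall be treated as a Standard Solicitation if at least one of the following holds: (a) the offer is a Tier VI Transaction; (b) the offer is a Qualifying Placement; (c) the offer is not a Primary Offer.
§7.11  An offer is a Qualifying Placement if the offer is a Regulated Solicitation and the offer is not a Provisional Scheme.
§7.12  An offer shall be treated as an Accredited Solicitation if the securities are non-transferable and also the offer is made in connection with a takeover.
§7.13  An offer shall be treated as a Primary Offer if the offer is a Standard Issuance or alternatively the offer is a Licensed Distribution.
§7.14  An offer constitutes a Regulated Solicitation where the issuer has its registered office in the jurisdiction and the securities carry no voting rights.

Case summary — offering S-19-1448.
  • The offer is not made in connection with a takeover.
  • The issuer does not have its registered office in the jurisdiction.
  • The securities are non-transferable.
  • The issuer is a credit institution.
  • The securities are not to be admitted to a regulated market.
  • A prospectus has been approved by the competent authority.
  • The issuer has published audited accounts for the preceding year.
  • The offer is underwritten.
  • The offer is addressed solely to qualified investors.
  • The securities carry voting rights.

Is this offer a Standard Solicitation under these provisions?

Yes

§7.12 — Accredited Solicitation: [the securities are non-transferable? yes] AND [the offer is made in connection with a takeover? no] → not satisfied.
§7.3 — Class-G Transaction: [the offer is not addressed solely to qualified investors? no] AND [not an Accredited Solicitation (§7.12)? yes] → not satisfied.
§7.1 — Assessable Placement: [a prospectus has been approved by the competent authority? yes] AND [the offer is addressed solely to qualified investors? yes] → satisfied.
§7.6 — Class-D Transaction: [the issuer has published audited accounts for the preceding year? yes] AND [the offer is addressed solely to qualified investors? yes] → satisfied.
§7.2 — Standard Offer: [Assessable Placement (§7.1)? yes] AND [not a Class-D Transaction (§7.6)? no] AND [the issuer is a credit institution? yes] → not satisfied.
§7.9 — Tier VI Transaction: [Class-G Transaction (§7.3)? no] AND [not a Standard Offer (§7.2)? yes] → not satisfied.
§7.14 — Regulated Solicitation: [the issuer has its registered office in the jurisdiction? no] AND [the securities carry no voting rights? no] → not satisfied.
§7.4 — Provisional Scheme: [the offer is not made in connection with a takeover? yes] AND [the securities are to be admitted to a regulated market? no] → not satisfied.
§7.11 — Qualifying Placement: [Regulated Solicitation (§7.14)? no] AND [not a Provisional Scheme (§7.4)? yes] → not satisfied.
§7.8 — Standard Issuance: [a prospectus has been approved by the competent authority? yes] AND [the offer is not underwritten? no] → not satisfied.
§7.7 — Licensed Distribution: [the offer is made in connection with a takeover? no] AND [a prospectus has been approved by the competent authority? yes] → not satisfied.
§7.13 — Primary Offer: [Standard Issuance (§7.8)? no] OR [Licensed Distribution (§7.7)? no] → not satisfied.
§7.10 — Standard Solicitation: [Tier VI Transaction (§7.9)? no] OR [Qualifying Placement (§7.11)? no] OR [not a Primary Offer (§7.13)? yes] → satisfied.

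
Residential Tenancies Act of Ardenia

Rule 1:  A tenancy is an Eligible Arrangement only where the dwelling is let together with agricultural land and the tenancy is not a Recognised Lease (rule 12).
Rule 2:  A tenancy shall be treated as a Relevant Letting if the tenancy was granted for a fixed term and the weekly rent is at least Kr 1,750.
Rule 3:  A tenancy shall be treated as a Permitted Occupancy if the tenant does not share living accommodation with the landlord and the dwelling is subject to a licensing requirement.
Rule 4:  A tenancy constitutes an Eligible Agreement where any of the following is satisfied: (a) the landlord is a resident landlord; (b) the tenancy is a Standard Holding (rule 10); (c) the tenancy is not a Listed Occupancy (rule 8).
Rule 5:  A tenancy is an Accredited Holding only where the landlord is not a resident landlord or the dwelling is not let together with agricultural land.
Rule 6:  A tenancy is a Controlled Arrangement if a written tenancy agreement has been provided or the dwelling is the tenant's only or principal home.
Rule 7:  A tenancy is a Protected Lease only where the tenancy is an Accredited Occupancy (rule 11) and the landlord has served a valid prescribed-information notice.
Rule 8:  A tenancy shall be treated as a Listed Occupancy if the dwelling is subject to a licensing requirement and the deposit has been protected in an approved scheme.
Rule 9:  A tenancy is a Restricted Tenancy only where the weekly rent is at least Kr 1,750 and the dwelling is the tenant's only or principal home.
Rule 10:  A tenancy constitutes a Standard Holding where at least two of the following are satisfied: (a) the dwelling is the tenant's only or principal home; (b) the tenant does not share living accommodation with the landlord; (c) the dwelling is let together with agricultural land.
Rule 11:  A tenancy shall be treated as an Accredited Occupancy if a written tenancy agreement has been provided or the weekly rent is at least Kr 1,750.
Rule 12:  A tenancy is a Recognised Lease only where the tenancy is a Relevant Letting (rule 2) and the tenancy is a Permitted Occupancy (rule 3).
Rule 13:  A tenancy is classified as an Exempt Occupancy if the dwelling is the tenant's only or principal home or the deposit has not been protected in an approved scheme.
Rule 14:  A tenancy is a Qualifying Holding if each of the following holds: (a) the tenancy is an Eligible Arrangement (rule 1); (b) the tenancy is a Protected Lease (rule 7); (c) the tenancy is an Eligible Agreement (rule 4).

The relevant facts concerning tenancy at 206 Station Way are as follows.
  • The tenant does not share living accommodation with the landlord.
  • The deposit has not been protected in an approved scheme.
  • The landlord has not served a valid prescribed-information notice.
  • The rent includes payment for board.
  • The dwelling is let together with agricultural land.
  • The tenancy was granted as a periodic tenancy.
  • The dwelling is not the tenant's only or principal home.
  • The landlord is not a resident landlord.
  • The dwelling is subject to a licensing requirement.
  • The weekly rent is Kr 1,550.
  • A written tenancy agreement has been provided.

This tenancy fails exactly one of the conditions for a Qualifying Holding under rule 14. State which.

Protected Lease

rule 2 — Relevant Letting: [the tenancy was granted for a fixed term? no] AND [weekly rent: Kr 1,550 ≥ Kr 1,750? no] → not satisfied.
rule 3 — Permitted Occupancy: [the tenant does not share living accommodation with the landlord? yes] AND [the dwelling is subject to a licensing requirement? yes] → satisfied.
rule 12 — Recognised Lease: [Relevant Letting (rule 2)? no] AND [Permitted Occupancy (rule 3)? yes] → not satisfied.
rule 1 — Eligible Arrangement: [the dwelling is let together with agricultural land? yes] AND [not a Recognised Lease (rule 12)? yes] → satisfied.
rule 11 — Accredited Occupancy: [a written tenancy agreement has been provided? yes] OR [weekly rent: Kr 1,550 ≥ Kr 1,750? no] → satisfied.
rule 7 — Protected Lease: [Accredited Occupancy (rule 11)? yes] AND [the landlord has served a valid prescribed-information notice? no] → not satisfied.
rule 10 — Standard Holding: the dwelling is the tenant's only or principal home? no; the tenant does not share living accommodation with the landlord? yes; the dwelling is let together with agricultural land? yes — 2 of 3 hold (need ≥2) → satisfied.
rule 8 — Listed Occupancy: [the dwelling is subject to a licensing requirement? yes] AND [the deposit has been protected in an approved scheme? no] → not satisfied.
rule 4 — Eligible Agreement: [the landlord is a resident landlord? no] OR [Standard Holding (rule 10)? yes] OR [not a Listed Occupancy (rule 8)? yes] → satisfied.
rule 14 — Qualifying Holding: [Eligible Arrangement (rule 1)? yes] AND [Protected Lease (rule 7)? no] AND [Eligible Agreement (rule 4)? yes] → not satisfied.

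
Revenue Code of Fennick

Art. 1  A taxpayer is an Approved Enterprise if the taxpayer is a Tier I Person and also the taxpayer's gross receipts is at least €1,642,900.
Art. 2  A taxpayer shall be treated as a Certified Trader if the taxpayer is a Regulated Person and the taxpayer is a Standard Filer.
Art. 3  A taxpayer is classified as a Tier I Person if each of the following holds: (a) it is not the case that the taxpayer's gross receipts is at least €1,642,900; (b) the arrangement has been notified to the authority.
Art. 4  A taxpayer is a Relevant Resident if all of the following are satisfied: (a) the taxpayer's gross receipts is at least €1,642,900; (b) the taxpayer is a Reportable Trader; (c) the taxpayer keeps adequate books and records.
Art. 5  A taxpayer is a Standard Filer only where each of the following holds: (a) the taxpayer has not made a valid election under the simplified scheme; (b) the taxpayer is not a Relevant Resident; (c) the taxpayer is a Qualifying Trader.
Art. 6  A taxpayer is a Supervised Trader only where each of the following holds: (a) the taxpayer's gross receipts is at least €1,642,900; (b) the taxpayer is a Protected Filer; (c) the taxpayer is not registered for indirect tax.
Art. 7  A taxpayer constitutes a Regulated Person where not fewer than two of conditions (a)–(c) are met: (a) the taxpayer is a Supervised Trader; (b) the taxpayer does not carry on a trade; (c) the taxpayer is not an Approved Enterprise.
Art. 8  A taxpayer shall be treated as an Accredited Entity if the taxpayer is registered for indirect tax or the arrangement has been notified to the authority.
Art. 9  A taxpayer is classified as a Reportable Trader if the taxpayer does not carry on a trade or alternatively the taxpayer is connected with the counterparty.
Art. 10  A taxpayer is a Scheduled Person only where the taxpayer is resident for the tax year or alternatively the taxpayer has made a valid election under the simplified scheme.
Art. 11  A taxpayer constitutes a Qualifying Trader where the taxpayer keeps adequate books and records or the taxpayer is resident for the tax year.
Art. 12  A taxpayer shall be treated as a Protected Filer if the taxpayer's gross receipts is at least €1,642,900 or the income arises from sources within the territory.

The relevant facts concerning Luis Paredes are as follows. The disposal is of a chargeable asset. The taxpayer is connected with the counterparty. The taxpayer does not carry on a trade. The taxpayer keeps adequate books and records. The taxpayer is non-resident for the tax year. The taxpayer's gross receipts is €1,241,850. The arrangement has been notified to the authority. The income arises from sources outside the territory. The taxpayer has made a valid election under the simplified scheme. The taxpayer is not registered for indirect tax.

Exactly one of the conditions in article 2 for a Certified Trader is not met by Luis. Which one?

Standard Filer

Under article 12: taxpayer's gross receipts: €1,241,850 ≥ €1,642,900? no; or the income arises from sources within the territory? no. So the taxpayer is not a Protected Filer.
Under article 6: taxpayer's gross receipts: €1,241,850 ≥ €1,642,900? no; and Protected Filer (article 12)? no; and the taxpayer is not registered for indirect tax? yes. So the taxpayer is not a Supervised Trader.
Under article 3: taxpayer's gross receipts: €1,241,850 ≥ €1,642,900? no, so negated condition yes; and the arrangement has been notified to the authority? yes. So the taxpayer is a Tier I Person.
Under article 1: Tier I Person (article 3)? yes; and taxpayer's gross receipts: €1,241,850 ≥ €1,642,900? no. So the taxpayer is not an Approved Enterprise.
Under article 7: Supervised Trader (article 6)? no; the taxpayer does not carry on a trade? yes; not an Approved Enterprise (article 1)? yes — 2 of 3 hold (need ≥2) → satisfied.
Under article 9: the taxpayer does not carry on a trade? yes; or the taxpayer is connected with the counterparty? yes. So the taxpayer is a Reportable Trader.
Under article 4: taxpayer's gross receipts: €1,241,850 ≥ €1,642,900? no; and Reportable Trader (article 9)? yes; and the taxpayer keeps adequate books and records? yes. So the taxpayer is not a Relevant Resident.
Under article 11: the taxpayer keeps adequate books and records? yes; or the taxpayer is resident for the tax year? no. So the taxpayer is a Qualifying Trader.
Under article 5: the taxpayer has not made a valid election under the simplified scheme? no; and not a Relevant Resident (article 4)? yes; and Qualifying Trader (article 11)? yes. So the taxpayer is not a Standard Filer.
Under article 2: Regulated Person (article 7)? yes; and Standard Filer (article 5)? no. So the taxpayer is not a Certified Trader.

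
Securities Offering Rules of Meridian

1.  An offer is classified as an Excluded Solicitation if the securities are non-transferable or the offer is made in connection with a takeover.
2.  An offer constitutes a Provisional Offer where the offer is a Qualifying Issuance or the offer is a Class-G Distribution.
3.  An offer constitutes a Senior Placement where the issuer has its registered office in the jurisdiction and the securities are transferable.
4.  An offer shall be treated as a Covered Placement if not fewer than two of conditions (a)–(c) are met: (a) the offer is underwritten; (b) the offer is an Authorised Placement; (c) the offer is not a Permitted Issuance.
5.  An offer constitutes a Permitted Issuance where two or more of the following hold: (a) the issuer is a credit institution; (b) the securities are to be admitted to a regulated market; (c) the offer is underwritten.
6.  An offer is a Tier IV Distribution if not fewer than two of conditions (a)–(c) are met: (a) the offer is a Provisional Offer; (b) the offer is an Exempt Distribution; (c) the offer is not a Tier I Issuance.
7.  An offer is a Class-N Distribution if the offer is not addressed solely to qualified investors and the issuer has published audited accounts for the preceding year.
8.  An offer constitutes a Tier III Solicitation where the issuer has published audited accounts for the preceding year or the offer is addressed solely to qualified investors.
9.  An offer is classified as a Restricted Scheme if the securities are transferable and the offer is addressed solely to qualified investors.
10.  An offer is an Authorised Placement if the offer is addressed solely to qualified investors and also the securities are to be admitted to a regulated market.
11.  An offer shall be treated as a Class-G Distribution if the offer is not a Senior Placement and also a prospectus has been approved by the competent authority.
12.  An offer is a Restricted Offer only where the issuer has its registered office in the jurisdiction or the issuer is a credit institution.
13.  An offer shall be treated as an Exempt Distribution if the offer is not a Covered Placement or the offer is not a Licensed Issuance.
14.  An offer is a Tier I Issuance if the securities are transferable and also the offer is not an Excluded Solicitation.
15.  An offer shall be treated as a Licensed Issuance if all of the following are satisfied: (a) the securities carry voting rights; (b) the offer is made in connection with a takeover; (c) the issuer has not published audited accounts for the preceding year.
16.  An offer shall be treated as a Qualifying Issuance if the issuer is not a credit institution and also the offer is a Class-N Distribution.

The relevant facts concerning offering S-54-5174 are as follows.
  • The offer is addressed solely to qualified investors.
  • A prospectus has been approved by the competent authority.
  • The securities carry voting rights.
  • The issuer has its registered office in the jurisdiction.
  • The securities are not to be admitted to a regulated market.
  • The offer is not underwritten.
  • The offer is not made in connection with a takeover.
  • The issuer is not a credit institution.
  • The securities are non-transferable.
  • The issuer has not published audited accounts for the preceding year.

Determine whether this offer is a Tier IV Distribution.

paragraph 7 — Class-N Distribution: [the offer is not addressed solely to qualified investors? no] AND [the issuer has published audited accounts for the preceding year? no] → not satisfied.
paragraph 16 — Qualifying Issuance: [the issuer is not a credit institution? yes] AND [Class-N Distribution (paragraph 7)? no] → not satisfied.
paragraph 3 — Senior Placement: [the issuer has its registered office in the jurisdiction? yes] AND [the securities are transferable? no] → not satisfied.
paragraph 11 — Class-G Distribution: [not a Senior Placement (paragraph 3)? yes] AND [a prospectus has been approved by the competent authority? yes] → satisfied.
paragraph 2 — Provisional Offer: [Qualifying Issuance (paragraph 16)? no] OR [Class-G Distribution (paragraph 11)? yes] → satisfied.
paragraph 10 — Authorised Placement: [the offer is addressed solely to qualified investors? yes] AND [the securities are to be admitted to a regulated market? no] → not satisfied.
paragraph 5 — Permitted Issuance: the issuer is a credit institution? no; the securities are to be admitted to a regulated market? no; the offer is underwritten? no — 0 of 3 hold (need ≥2) → not satisfied.
paragraph 4 — Covered Placement: the offer is underwritten? no; Authorised Placement (paragraph 10)? no; not a Permitted Issuance (paragraph 5)? yes — 1 of 3 hold (need ≥2) → not satisfied.
paragraph 15 — Licensed Issuance: [the securities carry voting rights? yes] AND [the offer is made in connection with a takeover? no] AND [the issuer has not published audited accounts for the preceding year? yes] → not satisfied.
paragraph 13 — Exempt Distribution: [not a Covered Placement (paragraph 4)? yes] OR [not a Licensed Issuance (paragraph 15)? yes] → satisfied.
paragraph 1 — Excluded Solicitation: [the securities are non-transferable? yes] OR [the offer is made in connection with a takeover? no] → satisfied.
paragraph 14 — Tier I Issuance: [the securities are transferable? no] AND [not an Excluded Solicitation (paragraph 1)? no] → not satisfied.
paragraph 6 — Tier IV Distribution: Provisional Offer (paragraph 2)? yes; Exempt Distribution (paragraph 13)? yes; not a Tier I Issuance (paragraph 14)? yes — 3 of 3 hold (need ≥2) → satisfied.

Yes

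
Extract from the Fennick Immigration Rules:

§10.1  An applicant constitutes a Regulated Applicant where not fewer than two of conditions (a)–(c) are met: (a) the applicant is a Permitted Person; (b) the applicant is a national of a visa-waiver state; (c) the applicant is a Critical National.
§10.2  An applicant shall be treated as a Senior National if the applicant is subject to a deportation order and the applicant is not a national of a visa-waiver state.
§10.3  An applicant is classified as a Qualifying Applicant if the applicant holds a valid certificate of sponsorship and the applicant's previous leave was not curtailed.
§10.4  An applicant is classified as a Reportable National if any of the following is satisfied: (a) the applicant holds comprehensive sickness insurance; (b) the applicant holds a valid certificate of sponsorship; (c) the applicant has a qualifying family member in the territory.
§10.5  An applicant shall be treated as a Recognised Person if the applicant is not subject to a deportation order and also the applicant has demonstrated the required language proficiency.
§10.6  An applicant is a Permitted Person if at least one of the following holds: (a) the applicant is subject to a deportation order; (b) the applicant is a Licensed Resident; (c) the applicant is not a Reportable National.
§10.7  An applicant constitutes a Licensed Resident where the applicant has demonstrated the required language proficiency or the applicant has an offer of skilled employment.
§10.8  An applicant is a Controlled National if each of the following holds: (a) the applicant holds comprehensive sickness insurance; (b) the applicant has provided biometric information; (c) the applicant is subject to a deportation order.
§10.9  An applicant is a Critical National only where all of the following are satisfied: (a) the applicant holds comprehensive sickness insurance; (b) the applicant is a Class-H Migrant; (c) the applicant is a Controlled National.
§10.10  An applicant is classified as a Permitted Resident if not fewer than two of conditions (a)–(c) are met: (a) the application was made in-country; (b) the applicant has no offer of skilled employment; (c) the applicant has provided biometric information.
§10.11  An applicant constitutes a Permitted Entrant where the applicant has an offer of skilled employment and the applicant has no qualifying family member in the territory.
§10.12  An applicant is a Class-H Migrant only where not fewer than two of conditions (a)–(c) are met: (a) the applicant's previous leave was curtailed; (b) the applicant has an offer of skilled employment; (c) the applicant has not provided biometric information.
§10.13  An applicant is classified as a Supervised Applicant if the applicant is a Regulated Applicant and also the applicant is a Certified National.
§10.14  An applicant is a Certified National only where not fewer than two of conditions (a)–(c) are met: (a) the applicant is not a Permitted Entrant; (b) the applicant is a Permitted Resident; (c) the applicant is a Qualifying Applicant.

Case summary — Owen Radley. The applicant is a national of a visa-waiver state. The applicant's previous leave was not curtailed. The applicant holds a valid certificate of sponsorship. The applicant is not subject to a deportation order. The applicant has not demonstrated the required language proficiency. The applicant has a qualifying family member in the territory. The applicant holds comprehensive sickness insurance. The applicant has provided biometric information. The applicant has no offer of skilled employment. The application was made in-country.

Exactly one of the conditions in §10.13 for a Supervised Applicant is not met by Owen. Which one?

§10.7 — Licensed Resident: [the applicant has demonstrated the required language proficiency? no] OR [the applicant has an offer of skilled employment? no] → not satisfied.
§10.4 — Reportable National: [the applicant holds comprehensive sickness insurance? yes] OR [the applicant holds a valid certificate of sponsorship? yes] OR [the applicant has a qualifying family member in the territory? yes] → satisfied.
§10.6 — Permitted Person: [the applicant is subject to a deportation order? no] OR [Licensed Resident (§10.7)? no] OR [not a Reportable National (§10.4)? no] → not satisfied.
§10.12 — Class-H Migrant: the applicant's previous leave was curtailed? no; the applicant has an offer of skilled employment? no; the applicant has not provided biometric information? no — 0 of 3 hold (need ≥2) → not satisfied.
§10.8 — Controlled National: [the applicant holds comprehensive sickness insurance? yes] AND [the applicant has provided biometric information? yes] AND [the applicant is subject to a deportation order? no] → not satisfied.
§10.9 — Critical National: [the applicant holds comprehensive sickness insurance? yes] AND [Class-H Migrant (§10.12)? no] AND [Controlled National (§10.8)? no] → not satisfied.
§10.1 — Regulated Applicant: Permitted Person (§10.6)? no; the applicant is a national of a visa-waiver state? yes; Critical National (§10.9)? no — 1 of 3 hold (need ≥2) → not satisfied.
§10.11 — Permitted Entrant: [the applicant has an offer of skilled employment? no] AND [the applicant has no qualifying family member in the territory? no] → not satisfied.
§10.10 — Permitted Resident: the application was made in-country? yes; the applicant has no offer of skilled employment? yes; the applicant has provided biometric information? yes — 3 of 3 hold (need ≥2) → satisfied.
§10.3 — Qualifying Applicant: [the applicant holds a valid certificate of sponsorship? yes] AND [the applicant's previous leave was not curtailed? yes] → satisfied.
§10.14 — Certified National: not a Permitted Entrant (§10.11)? yes; Permitted Resident (§10.10)? yes; Qualifying Applicant (§10.3)? yes — 3 of 3 hold (need ≥2) → satisfied.
§10.13 — Supervised Applicant: [Regulated Applicant (§10.1)? no] AND [Certified National (§10.14)? yes] → not satisfied.

Regulated Applicant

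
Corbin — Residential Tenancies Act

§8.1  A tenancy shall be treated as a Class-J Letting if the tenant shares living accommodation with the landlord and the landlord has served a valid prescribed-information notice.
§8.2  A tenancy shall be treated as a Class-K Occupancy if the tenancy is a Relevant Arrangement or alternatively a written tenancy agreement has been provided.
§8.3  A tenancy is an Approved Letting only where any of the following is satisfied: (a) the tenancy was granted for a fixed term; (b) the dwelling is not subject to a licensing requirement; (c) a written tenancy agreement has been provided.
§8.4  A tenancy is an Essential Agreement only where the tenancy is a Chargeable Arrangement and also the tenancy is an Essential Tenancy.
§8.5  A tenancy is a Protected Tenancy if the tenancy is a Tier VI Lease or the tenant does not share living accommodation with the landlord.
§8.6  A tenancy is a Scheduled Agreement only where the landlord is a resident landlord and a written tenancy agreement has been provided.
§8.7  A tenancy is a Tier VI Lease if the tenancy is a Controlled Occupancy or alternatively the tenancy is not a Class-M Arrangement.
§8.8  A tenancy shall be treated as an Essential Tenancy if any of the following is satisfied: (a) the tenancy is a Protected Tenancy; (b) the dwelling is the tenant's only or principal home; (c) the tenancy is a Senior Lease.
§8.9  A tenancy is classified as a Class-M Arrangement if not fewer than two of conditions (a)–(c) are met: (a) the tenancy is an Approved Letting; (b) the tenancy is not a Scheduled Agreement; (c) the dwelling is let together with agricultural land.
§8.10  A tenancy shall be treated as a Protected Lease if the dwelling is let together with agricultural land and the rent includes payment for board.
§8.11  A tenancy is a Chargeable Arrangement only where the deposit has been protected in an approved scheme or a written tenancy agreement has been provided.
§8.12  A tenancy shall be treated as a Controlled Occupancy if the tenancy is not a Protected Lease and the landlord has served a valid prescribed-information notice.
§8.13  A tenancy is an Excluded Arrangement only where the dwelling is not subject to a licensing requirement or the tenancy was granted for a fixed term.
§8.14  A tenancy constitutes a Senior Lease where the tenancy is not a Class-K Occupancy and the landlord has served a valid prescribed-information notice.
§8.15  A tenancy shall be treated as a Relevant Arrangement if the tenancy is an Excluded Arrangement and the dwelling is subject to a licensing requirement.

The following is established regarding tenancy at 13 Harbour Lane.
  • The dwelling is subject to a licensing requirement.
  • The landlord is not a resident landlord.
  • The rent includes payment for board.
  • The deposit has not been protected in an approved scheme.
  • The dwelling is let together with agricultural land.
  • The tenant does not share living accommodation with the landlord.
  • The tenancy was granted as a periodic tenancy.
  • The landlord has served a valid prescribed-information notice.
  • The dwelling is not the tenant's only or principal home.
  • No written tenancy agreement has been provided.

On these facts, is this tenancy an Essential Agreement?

Under §8.11: the deposit has been protected in an approved scheme? no; or a written tenancy agreement has been provided? no. So the tenancy is not a Chargeable Arrangement.
Under §8.10: the dwelling is let together with agricultural land? yes; and the rent includes payment for board? yes. So the tenancy is a Protected Lease.
Under §8.12: not a Protected Lease (§8.10)? no; and the landlord has served a valid prescribed-information notice? yes. So the tenancy is not a Controlled Occupancy.
Under §8.3: the tenancy was granted for a fixed term? no; or the dwelling is not subject to a licensing requirement? no; or a written tenancy agreement has been provided? no. So the tenancy is not an Approved Letting.
Under §8.6: the landlord is a resident landlord? no; and a written tenancy agreement has been provided? no. So the tenancy is not a Scheduled Agreement.
Under §8.9: Approved Letting (§8.3)? no; not a Scheduled Agreement (§8.6)? yes; the dwelling is let together with agricultural land? yes — 2 of 3 hold (need ≥2) → satisfied.
Under §8.7: Controlled Occupancy (§8.12)? no; or not a Class-M Arrangement (§8.9)? no. So the tenancy is not a Tier VI Lease.
Under §8.5: Tier VI Lease (§8.7)? no; or the tenant does not share living accommodation with the landlord? yes. So the tenancy is a Protected Tenancy.
Under §8.13: the dwelling is not subject to a licensing requirement? no; or the tenancy was granted for a fixed term? no. So the tenancy is not an Excluded Arrangement.
Under §8.15: Excluded Arrangement (§8.13)? no; and the dwelling is subject to a licensing requirement? yes. So the tenancy is not a Relevant Arrangement.
Under §8.2: Relevant Arrangement (§8.15)? no; or a written tenancy agreement has been provided? no. So the tenancy is not a Class-K Occupancy.
Under §8.14: not a Class-K Occupancy (§8.2)? yes; and the landlord has served a valid prescribed-information notice? yes. So the tenancy is a Senior Lease.
Under §8.8: Protected Tenancy (§8.5)? yes; or the dwelling is the tenant's only or principal home? no; or Senior Lease (§8.14)? yes. So the tenancy is an Essential Tenancy.
Under §8.4: Chargeable Arrangement (§8.11)? no; and Essential Tenancy (§8.8)? yes. So the tenancy is not an Essential Agreement.

No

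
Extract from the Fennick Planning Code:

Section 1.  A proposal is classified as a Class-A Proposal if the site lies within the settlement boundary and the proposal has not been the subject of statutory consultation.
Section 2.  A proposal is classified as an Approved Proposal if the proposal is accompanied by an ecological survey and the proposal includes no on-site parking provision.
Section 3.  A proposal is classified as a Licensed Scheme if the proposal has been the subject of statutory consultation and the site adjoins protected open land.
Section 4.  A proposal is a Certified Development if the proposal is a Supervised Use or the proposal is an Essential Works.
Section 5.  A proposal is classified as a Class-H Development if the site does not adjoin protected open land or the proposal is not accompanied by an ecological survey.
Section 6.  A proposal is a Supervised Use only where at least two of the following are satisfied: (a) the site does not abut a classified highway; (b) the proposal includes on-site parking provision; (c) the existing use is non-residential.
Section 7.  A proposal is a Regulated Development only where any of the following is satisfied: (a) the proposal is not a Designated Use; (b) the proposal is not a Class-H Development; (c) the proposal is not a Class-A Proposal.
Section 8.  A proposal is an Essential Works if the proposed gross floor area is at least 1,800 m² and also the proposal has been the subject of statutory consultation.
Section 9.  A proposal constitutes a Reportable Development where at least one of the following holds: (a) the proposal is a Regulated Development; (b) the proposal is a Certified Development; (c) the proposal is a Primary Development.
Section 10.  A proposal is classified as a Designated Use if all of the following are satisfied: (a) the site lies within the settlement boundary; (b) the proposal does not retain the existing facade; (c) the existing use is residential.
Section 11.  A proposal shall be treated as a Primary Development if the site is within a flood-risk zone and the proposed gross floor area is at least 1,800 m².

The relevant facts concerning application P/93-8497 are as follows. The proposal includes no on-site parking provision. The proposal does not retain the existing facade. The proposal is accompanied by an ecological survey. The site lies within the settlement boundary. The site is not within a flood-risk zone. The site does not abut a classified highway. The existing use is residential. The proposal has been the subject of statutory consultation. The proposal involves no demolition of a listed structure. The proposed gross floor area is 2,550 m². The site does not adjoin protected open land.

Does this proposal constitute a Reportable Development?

section 10 — Designated Use: [the site lies within the settlement boundary? yes] AND [the proposal does not retain the existing facade? yes] AND [the existing use is residential? yes] → satisfied.
section 5 — Class-H Development: [the site does not adjoin protected open land? yes] OR [the proposal is not accompanied by an ecological survey? no] → satisfied.
section 1 — Class-A Proposal: [the site lies within the settlement boundary? yes] AND [the proposal has not been the subject of statutory consultation? no] → not satisfied.
section 7 — Regulated Development: [not a Designated Use (section 10)? no] OR [not a Class-H Development (section 5)? no] OR [not a Class-A Proposal (section 1)? yes] → satisfied.
section 6 — Supervised Use: the site does not abut a classified highway? yes; the proposal includes on-site parking provision? no; the existing use is non-residential? no — 1 of 3 hold (need ≥2) → not satisfied.
section 8 — Essential Works: [proposed gross floor area: 2,550 m² ≥ 1,800 m²? yes] AND [the proposal has been the subject of statutory consultation? yes] → satisfied.
section 4 — Certified Development: [Supervised Use (section 6)? no] OR [Essential Works (section 8)? yes] → satisfied.
section 11 — Primary Development: [the site is within a flood-risk zone? no] AND [proposed gross floor area: 2,550 m² ≥ 1,800 m²? yes] → not satisfied.
section 9 — Reportable Development: [Regulated Development (section 7)? yes] OR [Certified Development (section 4)? yes] OR [Primary Development (section 11)? no] → satisfied.

Yes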